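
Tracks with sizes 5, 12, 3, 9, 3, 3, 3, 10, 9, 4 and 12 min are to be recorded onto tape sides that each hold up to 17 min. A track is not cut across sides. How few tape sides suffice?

5

Total = 12 + 12 + 10 + 9 + 9 + 5 + 4 + 3 + 3 + 3 + 3 = 73 min.
Lower bound: ⌈73/17⌉ = 5 tape sides.
A packing using 5 tape sides:
  side 1: 12 + 5 = 17
  side 2: 12 + 4 = 16
  side 3: 10 + 3 + 3 = 16
  side 4: 9 + 3 + 3 = 15
  side 5: 9 = 9
This matches the lower bound, so 5 is optimal.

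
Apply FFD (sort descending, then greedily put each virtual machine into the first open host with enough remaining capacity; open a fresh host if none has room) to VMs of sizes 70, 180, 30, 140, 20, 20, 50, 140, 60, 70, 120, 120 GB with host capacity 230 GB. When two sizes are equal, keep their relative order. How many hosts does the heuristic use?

5

Sorted descending: 180, 140, 140, 120, 120, 70, 70, 60, 50, 30, 20, 20.
  180 → host 1 (new)  [load 180/230]
  140 → host 2 (new)  [load 140/230]
  140 → host 3 (new)  [load 140/230]
  120 → host 4 (new)  [load 120/230]
  120 → host 5 (new)  [load 120/230]
  70 → host 2  [load 210/230]
  70 → host 3  [load 210/230]
  60 → host 4  [load 180/230]
  50 → host 1  [load 230/230]
  30 → host 4  [load 210/230]
  20 → host 2  [load 230/230]
  20 → host 3  [load 230/230]
5 hosts opened.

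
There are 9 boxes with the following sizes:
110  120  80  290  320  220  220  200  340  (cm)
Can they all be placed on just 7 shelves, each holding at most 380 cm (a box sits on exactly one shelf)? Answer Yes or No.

Yes

A valid assignment using 6 shelves:
  shelf 1: 340 = 340
  shelf 2: 320 = 320
  shelf 3: 290 + 80 = 370
  shelf 4: 220 + 120 = 340
  shelf 5: 220 + 110 = 330
  shelf 6: 200 = 200
That uses only 6 ≤ 7, so 7 shelves are enough.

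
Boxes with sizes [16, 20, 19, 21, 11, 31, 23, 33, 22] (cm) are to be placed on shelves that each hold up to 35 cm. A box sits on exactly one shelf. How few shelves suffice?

Total = 33 + 31 + 23 + 22 + 21 + 20 + 19 + 16 + 11 = 196 cm.
Lower bound: ⌈196/35⌉ = 6 shelves.
Also, 7 boxes each exceed 35/2 cm, and no two of those can share a shelf, so at least 7 shelves are needed.
A packing using 7 shelves:
  shelf 1: 33 = 33
  shelf 2: 31 = 31
  shelf 3: 23 + 11 = 34
  shelf 4: 22 = 22
  shelf 5: 21 = 21
  shelf 6: 20 = 20
  shelf 7: 19 + 16 = 35
This matches the lower bound, so 7 is optimal.

7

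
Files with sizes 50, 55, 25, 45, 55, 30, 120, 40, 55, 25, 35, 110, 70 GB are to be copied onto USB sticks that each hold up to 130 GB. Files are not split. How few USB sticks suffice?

Total = 120 + 110 + 70 + 55 + 55 + 55 + 50 + 45 + 40 + 35 + 30 + 25 + 25 = 715 GB.
Lower bound: ⌈715/130⌉ = 6 USB sticks.
A packing using 6 USB sticks:
  USB stick 1: 120 = 120
  USB stick 2: 110 = 110
  USB stick 3: 70 + 55 = 125
  USB stick 4: 55 + 55 = 110
  USB stick 5: 50 + 45 + 35 = 130
  USB stick 6: 40 + 30 + 25 + 25 = 120
This matches the lower bound, so 6 is optimal.

6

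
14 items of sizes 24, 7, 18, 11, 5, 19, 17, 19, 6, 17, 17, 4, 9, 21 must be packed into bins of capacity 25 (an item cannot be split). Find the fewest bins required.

Total = 24 + 21 + 19 + 19 + 18 + 17 + 17 + 17 + 11 + 9 + 7 + 6 + 5 + 4 = 194.
Lower bound: ⌈194/25⌉ = 8 bins.
A packing using 9 bins:
  bin 1: 24 = 24
  bin 2: 21 + 4 = 25
  bin 3: 19 + 6 = 25
  bin 4: 19 + 5 = 24
  bin 5: 18 + 7 = 25
  bin 6: 17 = 17
  bin 7: 17 = 17
  bin 8: 17 = 17
  bin 9: 11 + 9 = 20
No arrangement into 8 bins stays within capacity, so 9 is optimal.

9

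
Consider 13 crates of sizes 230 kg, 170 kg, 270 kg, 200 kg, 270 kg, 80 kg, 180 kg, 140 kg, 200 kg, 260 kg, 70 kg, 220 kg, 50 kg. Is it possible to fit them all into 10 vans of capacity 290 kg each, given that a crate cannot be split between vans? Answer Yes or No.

A valid assignment using 10 vans:
  van 1: 270 = 270
  van 2: 270 = 270
  van 3: 260 = 260
  van 4: 230 + 50 = 280
  van 5: 220 + 70 = 290
  van 6: 200 + 80 = 280
  van 7: 200 = 200
  van 8: 180 = 180
  van 9: 170 = 170
  van 10: 140 = 140
Every load is within 290 kg, so 10 vans suffice.

Yes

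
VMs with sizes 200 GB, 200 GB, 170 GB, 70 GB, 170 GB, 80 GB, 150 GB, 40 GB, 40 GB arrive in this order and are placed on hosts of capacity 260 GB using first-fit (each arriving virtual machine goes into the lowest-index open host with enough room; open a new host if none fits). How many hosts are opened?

  200 → host 1 (new)  [load 200/260]
  200 → host 2 (new)  [load 200/260]
  170 → host 3 (new)  [load 170/260]
  70 → host 3  [load 240/260]
  170 → host 4 (new)  [load 170/260]
  80 → host 4  [load 250/260]
  150 → host 5 (new)  [load 150/260]
  40 → host 1  [load 240/260]
  40 → host 2  [load 240/260]
5 hosts opened.

5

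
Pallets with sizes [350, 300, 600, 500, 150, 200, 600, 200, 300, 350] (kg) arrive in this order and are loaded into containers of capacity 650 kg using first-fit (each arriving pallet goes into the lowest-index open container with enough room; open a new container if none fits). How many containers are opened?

  350 → container 1 (new)  [load 350/650]
  300 → container 1  [load 650/650]
  600 → container 2 (new)  [load 600/650]
  500 → container 3 (new)  [load 500/650]
  150 → container 3  [load 650/650]
  200 → container 4 (new)  [load 200/650]
  600 → container 5 (new)  [load 600/650]
  200 → container 4  [load 400/650]
  300 → container 6 (new)  [load 300/650]
  350 → container 6  [load 650/650]
6 containers opened.

6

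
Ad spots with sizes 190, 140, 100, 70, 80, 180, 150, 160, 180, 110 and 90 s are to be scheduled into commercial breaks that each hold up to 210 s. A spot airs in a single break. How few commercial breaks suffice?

Total = 190 + 180 + 180 + 160 + 150 + 140 + 110 + 100 + 90 + 80 + 70 = 1450 s.
Lower bound: ⌈1450/210⌉ = 7 commercial breaks.
A packing using 8 commercial breaks:
  break 1: 190 = 190
  break 2: 180 = 180
  break 3: 180 = 180
  break 4: 160 = 160
  break 5: 150 = 150
  break 6: 140 + 70 = 210
  break 7: 110 + 100 = 210
  break 8: 90 + 80 = 170
No arrangement into 7 commercial breaks stays within capacity, so 8 is optimal.

8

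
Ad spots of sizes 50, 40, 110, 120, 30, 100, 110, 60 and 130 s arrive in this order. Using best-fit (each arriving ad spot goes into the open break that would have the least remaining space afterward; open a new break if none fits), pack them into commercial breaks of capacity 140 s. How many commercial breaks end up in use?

  50 → break 1 (new)  [load 50/140]
  40 → break 1  [load 90/140]
  110 → break 2 (new)  [load 110/140]
  120 → break 3 (new)  [load 120/140]
  30 → break 2  [load 140/140]
  100 → break 4 (new)  [load 100/140]
  110 → break 5 (new)  [load 110/140]
  60 → break 6 (new)  [load 60/140]
  130 → break 7 (new)  [load 130/140]
7 commercial breaks opened.

7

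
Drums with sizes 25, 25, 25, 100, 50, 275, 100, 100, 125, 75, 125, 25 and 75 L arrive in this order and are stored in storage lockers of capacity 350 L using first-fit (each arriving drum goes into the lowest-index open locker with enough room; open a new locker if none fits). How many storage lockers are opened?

4

  25 → locker 1 (new)  [load 25/350]
  25 → locker 1  [load 50/350]
  25 → locker 1  [load 75/350]
  100 → locker 1  [load 175/350]
  50 → locker 1  [load 225/350]
  275 → locker 2 (new)  [load 275/350]
  100 → locker 1  [load 325/350]
  100 → locker 3 (new)  [load 100/350]
  125 → locker 3  [load 225/350]
  75 → locker 2  [load 350/350]
  125 → locker 3  [load 350/350]
  25 → locker 1  [load 350/350]
  75 → locker 4 (new)  [load 75/350]
4 storage lockers opened.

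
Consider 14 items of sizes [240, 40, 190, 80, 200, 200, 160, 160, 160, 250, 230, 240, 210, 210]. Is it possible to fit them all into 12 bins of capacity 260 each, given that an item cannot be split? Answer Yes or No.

A valid assignment using 12 bins:
  bin 1: 250 = 250
  bin 2: 240 = 240
  bin 3: 240 = 240
  bin 4: 230 = 230
  bin 5: 210 + 40 = 250
  bin 6: 210 = 210
  bin 7: 200 = 200
  bin 8: 200 = 200
  bin 9: 190 = 190
  bin 10: 160 + 80 = 240
  bin 11: 160 = 160
  bin 12: 160 = 160
Every load is within 260, so 12 bins suffice.

Yes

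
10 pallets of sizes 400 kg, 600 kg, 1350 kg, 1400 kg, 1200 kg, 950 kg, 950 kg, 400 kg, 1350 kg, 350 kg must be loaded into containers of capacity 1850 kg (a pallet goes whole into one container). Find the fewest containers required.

6

Total = 1400 + 1350 + 1350 + 1200 + 950 + 950 + 600 + 400 + 400 + 350 = 8950 kg.
Lower bound: ⌈8950/1850⌉ = 5 containers.
Also, 6 pallets each exceed 925 kg, and no two of those can share a container, so at least 6 containers are needed.
A packing using 6 containers:
  container 1: 1400 + 400 = 1800
  container 2: 1350 + 400 = 1750
  container 3: 1350 + 350 = 1700
  container 4: 1200 + 600 = 1800
  container 5: 950 = 950
  container 6: 950 = 950
This matches the lower bound, so 6 is optimal.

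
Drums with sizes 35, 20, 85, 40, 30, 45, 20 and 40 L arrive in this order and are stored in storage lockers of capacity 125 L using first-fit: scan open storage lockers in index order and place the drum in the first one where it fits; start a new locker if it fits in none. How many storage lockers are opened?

  35 → locker 1 (new)  [load 35/125]
  20 → locker 1  [load 55/125]
  85 → locker 2 (new)  [load 85/125]
  40 → locker 1  [load 95/125]
  30 → locker 1  [load 125/125]
  45 → locker 3 (new)  [load 45/125]
  20 → locker 2  [load 105/125]
  40 → locker 3  [load 85/125]
3 storage lockers opened.

3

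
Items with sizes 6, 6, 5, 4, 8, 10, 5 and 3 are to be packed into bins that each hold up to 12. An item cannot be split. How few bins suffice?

5

Total = 10 + 8 + 6 + 6 + 5 + 5 + 4 + 3 = 47.
Lower bound: ⌈47/12⌉ = 4 bins.
A packing using 5 bins:
  bin 1: 10 = 10
  bin 2: 8 + 4 = 12
  bin 3: 6 + 6 = 12
  bin 4: 5 + 5 = 10
  bin 5: 3 = 3
No arrangement into 4 bins stays within capacity, so 5 is optimal.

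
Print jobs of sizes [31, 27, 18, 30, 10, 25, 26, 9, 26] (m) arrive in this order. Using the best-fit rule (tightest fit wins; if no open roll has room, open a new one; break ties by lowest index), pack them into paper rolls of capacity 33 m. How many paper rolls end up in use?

8

  31 → roll 1 (new)  [load 31/33]
  27 → roll 2 (new)  [load 27/33]
  18 → roll 3 (new)  [load 18/33]
  30 → roll 4 (new)  [load 30/33]
  10 → roll 3  [load 28/33]
  25 → roll 5 (new)  [load 25/33]
  26 → roll 6 (new)  [load 26/33]
  9 → roll 7 (new)  [load 9/33]
  26 → roll 8 (new)  [load 26/33]
8 paper rolls opened.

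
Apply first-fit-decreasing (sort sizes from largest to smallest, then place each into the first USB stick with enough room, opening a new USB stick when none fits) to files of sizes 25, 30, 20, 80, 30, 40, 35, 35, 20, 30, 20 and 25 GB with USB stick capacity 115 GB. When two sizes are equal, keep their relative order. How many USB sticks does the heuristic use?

Sorted descending: 80, 40, 35, 35, 30, 30, 30, 25, 25, 20, 20, 20.
  80 → USB stick 1 (new)  [load 80/115]
  40 → USB stick 2 (new)  [load 40/115]
  35 → USB stick 1  [load 115/115]
  35 → USB stick 2  [load 75/115]
  30 → USB stick 2  [load 105/115]
  30 → USB stick 3 (new)  [load 30/115]
  30 → USB stick 3  [load 60/115]
  25 → USB stick 3  [load 85/115]
  25 → USB stick 3  [load 110/115]
  20 → USB stick 4 (new)  [load 20/115]
  20 → USB stick 4  [load 40/115]
  20 → USB stick 4  [load 60/115]
4 USB sticks opened.

4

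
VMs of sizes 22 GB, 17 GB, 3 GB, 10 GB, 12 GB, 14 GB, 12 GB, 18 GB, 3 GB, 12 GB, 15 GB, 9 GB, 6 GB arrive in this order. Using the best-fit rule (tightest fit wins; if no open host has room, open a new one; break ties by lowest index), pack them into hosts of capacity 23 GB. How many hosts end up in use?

  22 → host 1 (new)  [load 22/23]
  17 → host 2 (new)  [load 17/23]
  3 → host 2  [load 20/23]
  10 → host 3 (new)  [load 10/23]
  12 → host 3  [load 22/23]
  14 → host 4 (new)  [load 14/23]
  12 → host 5 (new)  [load 12/23]
  18 → host 6 (new)  [load 18/23]
  3 → host 2  [load 23/23]
  12 → host 7 (new)  [load 12/23]
  15 → host 8 (new)  [load 15/23]
  9 → host 4  [load 23/23]
  6 → host 8  [load 21/23]
8 hosts opened.

8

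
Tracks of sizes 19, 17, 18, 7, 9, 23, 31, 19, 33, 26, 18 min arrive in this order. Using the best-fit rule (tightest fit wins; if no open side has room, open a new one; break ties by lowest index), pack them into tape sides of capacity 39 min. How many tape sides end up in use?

7

  19 → side 1 (new)  [load 19/39]
  17 → side 1  [load 36/39]
  18 → side 2 (new)  [load 18/39]
  7 → side 2  [load 25/39]
  9 → side 2  [load 34/39]
  23 → side 3 (new)  [load 23/39]
  31 → side 4 (new)  [load 31/39]
  19 → side 5 (new)  [load 19/39]
  33 → side 6 (new)  [load 33/39]
  26 → side 7 (new)  [load 26/39]
  18 → side 5  [load 37/39]
7 tape sides opened.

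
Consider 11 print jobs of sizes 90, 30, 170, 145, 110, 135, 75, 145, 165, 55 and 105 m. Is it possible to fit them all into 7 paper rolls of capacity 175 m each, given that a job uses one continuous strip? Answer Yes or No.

Total = 1225 m; ⌈1225/175⌉ = 7.
8 print jobs each exceed half the capacity and cannot share a roll, forcing at least 8 paper rolls.
At least 8 paper rolls are required, but only 7 are allowed.

No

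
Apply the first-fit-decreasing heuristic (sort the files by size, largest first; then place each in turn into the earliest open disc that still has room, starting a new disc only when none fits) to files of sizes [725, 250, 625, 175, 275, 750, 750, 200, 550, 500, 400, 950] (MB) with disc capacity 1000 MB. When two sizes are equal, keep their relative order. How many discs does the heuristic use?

Sorted descending: 950, 750, 750, 725, 625, 550, 500, 400, 275, 250, 200, 175.
  950 → disc 1 (new)  [load 950/1000]
  750 → disc 2 (new)  [load 750/1000]
  750 → disc 3 (new)  [load 750/1000]
  725 → disc 4 (new)  [load 725/1000]
  625 → disc 5 (new)  [load 625/1000]
  550 → disc 6 (new)  [load 550/1000]
  500 → disc 7 (new)  [load 500/1000]
  400 → disc 6  [load 950/1000]
  275 → disc 4  [load 1000/1000]
  250 → disc 2  [load 1000/1000]
  200 → disc 3  [load 950/1000]
  175 → disc 5  [load 800/1000]
7 discs opened.

7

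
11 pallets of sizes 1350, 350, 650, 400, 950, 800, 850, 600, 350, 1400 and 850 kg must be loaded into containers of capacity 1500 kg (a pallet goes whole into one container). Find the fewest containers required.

Total = 1400 + 1350 + 950 + 850 + 850 + 800 + 650 + 600 + 400 + 350 + 350 = 8550 kg.
Lower bound: ⌈8550/1500⌉ = 6 containers.
A packing using 6 containers:
  container 1: 1400 = 1400
  container 2: 1350 = 1350
  container 3: 950 + 400 = 1350
  container 4: 850 + 650 = 1500
  container 5: 850 + 600 = 1450
  container 6: 800 + 350 + 350 = 1500
This matches the lower bound, so 6 is optimal.

6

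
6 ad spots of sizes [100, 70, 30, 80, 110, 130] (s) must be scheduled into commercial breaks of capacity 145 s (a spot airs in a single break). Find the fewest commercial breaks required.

Total = 130 + 110 + 100 + 80 + 70 + 30 = 520 s.
Lower bound: ⌈520/145⌉ = 4 commercial breaks.
A packing using 5 commercial breaks:
  break 1: 130 = 130
  break 2: 110 + 30 = 140
  break 3: 100 = 100
  break 4: 80 = 80
  break 5: 70 = 70
No arrangement into 4 commercial breaks stays within capacity, so 5 is optimal.

5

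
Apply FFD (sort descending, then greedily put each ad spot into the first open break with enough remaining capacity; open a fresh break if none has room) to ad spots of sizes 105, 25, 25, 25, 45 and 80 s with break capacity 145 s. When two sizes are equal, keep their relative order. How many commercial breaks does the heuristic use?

Sorted descending: 105, 80, 45, 25, 25, 25.
  105 → break 1 (new)  [load 105/145]
  80 → break 2 (new)  [load 80/145]
  45 → break 2  [load 125/145]
  25 → break 1  [load 130/145]
  25 → break 3 (new)  [load 25/145]
  25 → break 3  [load 50/145]
3 commercial breaks opened.

3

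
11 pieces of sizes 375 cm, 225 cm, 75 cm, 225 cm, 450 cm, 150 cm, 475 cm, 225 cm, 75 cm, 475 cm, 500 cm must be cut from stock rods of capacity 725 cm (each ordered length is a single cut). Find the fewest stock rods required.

Total = 500 + 475 + 475 + 450 + 375 + 225 + 225 + 225 + 150 + 75 + 75 = 3250 cm.
Lower bound: ⌈3250/725⌉ = 5 stock rods.
A packing using 5 stock rods:
  stock rod 1: 500 + 225 = 725
  stock rod 2: 475 + 225 = 700
  stock rod 3: 475 + 225 = 700
  stock rod 4: 450 + 150 + 75 = 675
  stock rod 5: 375 + 75 = 450
This matches the lower bound, so 5 is optimal.

5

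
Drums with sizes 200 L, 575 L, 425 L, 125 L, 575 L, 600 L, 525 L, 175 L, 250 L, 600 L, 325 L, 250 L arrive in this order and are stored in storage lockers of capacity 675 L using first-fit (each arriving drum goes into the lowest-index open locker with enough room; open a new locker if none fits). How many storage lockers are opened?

  200 → locker 1 (new)  [load 200/675]
  575 → locker 2 (new)  [load 575/675]
  425 → locker 1  [load 625/675]
  125 → locker 3 (new)  [load 125/675]
  575 → locker 4 (new)  [load 575/675]
  600 → locker 5 (new)  [load 600/675]
  525 → locker 3  [load 650/675]
  175 → locker 6 (new)  [load 175/675]
  250 → locker 6  [load 425/675]
  600 → locker 7 (new)  [load 600/675]
  325 → locker 8 (new)  [load 325/675]
  250 → locker 6  [load 675/675]
8 storage lockers opened.

8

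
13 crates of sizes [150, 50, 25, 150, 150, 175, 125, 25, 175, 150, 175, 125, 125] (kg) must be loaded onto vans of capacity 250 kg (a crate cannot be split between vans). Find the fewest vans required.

Total = 175 + 175 + 175 + 150 + 150 + 150 + 150 + 125 + 125 + 125 + 50 + 25 + 25 = 1600 kg.
Lower bound: ⌈1600/250⌉ = 7 vans.
A packing using 9 vans:
  van 1: 175 + 50 + 25 = 250
  van 2: 175 + 25 = 200
  van 3: 175 = 175
  van 4: 150 = 150
  van 5: 150 = 150
  van 6: 150 = 150
  van 7: 150 = 150
  van 8: 125 + 125 = 250
  van 9: 125 = 125
No arrangement into 8 vans stays within capacity, so 9 is optimal.

9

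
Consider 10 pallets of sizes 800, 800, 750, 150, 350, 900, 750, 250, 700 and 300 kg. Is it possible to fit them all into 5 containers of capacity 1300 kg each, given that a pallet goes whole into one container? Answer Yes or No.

Total = 5750 kg; ⌈5750/1300⌉ = 5.
6 pallets each exceed half the capacity and cannot share a container, forcing at least 6 containers.
At least 6 containers are required, but only 5 are allowed.

No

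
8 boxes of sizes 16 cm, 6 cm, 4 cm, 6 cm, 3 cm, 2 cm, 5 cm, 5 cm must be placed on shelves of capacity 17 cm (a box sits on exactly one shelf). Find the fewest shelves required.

Total = 16 + 6 + 6 + 5 + 5 + 4 + 3 + 2 = 47 cm.
Lower bound: ⌈47/17⌉ = 3 shelves.
A packing using 3 shelves:
  shelf 1: 16 = 16
  shelf 2: 6 + 6 + 5 = 17
  shelf 3: 5 + 4 + 3 + 2 = 14
This matches the lower bound, so 3 is optimal.

3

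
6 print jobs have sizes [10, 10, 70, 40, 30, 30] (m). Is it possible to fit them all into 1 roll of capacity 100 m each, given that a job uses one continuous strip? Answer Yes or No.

No

Total = 190 m; ⌈190/100⌉ = 2.
At least 2 paper rolls are required, but only 1 is allowed.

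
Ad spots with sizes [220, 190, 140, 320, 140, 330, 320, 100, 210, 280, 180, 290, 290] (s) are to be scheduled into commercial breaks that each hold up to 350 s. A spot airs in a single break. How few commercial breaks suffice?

Total = 330 + 320 + 320 + 290 + 290 + 280 + 220 + 210 + 190 + 180 + 140 + 140 + 100 = 3010 s.
Lower bound: ⌈3010/350⌉ = 9 commercial breaks.
Also, 10 ad spots each exceed 175 s, and no two of those can share a break, so at least 10 commercial breaks are needed.
A packing using 10 commercial breaks:
  break 1: 330 = 330
  break 2: 320 = 320
  break 3: 320 = 320
  break 4: 290 = 290
  break 5: 290 = 290
  break 6: 280 = 280
  break 7: 220 + 100 = 320
  break 8: 210 + 140 = 350
  break 9: 190 + 140 = 330
  break 10: 180 = 180
This matches the lower bound, so 10 is optimal.

10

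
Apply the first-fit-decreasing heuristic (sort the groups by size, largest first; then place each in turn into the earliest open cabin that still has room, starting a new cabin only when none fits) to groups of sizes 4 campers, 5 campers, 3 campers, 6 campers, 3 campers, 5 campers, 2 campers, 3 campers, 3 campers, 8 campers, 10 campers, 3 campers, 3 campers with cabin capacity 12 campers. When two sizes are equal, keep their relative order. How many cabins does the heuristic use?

5

Sorted descending: 10, 8, 6, 5, 5, 4, 3, 3, 3, 3, 3, 3, 2.
  10 → cabin 1 (new)  [load 10/12]
  8 → cabin 2 (new)  [load 8/12]
  6 → cabin 3 (new)  [load 6/12]
  5 → cabin 3  [load 11/12]
  5 → cabin 4 (new)  [load 5/12]
  4 → cabin 2  [load 12/12]
  3 → cabin 4  [load 8/12]
  3 → cabin 4  [load 11/12]
  3 → cabin 5 (new)  [load 3/12]
  3 → cabin 5  [load 6/12]
  3 → cabin 5  [load 9/12]
  3 → cabin 5  [load 12/12]
  2 → cabin 1  [load 12/12]
5 cabins opened.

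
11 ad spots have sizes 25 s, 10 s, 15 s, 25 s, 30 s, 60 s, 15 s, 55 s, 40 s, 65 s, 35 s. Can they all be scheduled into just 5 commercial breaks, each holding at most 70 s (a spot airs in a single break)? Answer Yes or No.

Total = 375 s; ⌈375/70⌉ = 6.
At least 6 commercial breaks are required, but only 5 are allowed.

No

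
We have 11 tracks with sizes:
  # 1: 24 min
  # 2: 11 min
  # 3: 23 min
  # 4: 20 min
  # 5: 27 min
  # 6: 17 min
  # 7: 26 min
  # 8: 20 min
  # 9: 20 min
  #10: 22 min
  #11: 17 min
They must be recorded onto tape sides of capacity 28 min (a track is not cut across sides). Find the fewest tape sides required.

10

Total = 27 + 26 + 24 + 23 + 22 + 20 + 20 + 20 + 17 + 17 + 11 = 227 min.
Lower bound: ⌈227/28⌉ = 9 tape sides.
Also, 10 tracks each exceed 14 min, and no two of those can share a side, so at least 10 tape sides are needed.
A packing using 10 tape sides:
  side 1: 27 = 27
  side 2: 26 = 26
  side 3: 24 = 24
  side 4: 23 = 23
  side 5: 22 = 22
  side 6: 20 = 20
  side 7: 20 = 20
  side 8: 20 = 20
  side 9: 17 + 11 = 28
  side 10: 17 = 17
This matches the lower bound, so 10 is optimal.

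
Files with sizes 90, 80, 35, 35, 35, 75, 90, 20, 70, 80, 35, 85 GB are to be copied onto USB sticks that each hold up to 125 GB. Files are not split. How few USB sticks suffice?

7

Total = 90 + 90 + 85 + 80 + 80 + 75 + 70 + 35 + 35 + 35 + 35 + 20 = 730 GB.
Lower bound: ⌈730/125⌉ = 6 USB sticks.
Also, 7 files each exceed 125/2 GB, and no two of those can share a USB stick, so at least 7 USB sticks are needed.
A packing using 7 USB sticks:
  USB stick 1: 90 + 35 = 125
  USB stick 2: 90 + 35 = 125
  USB stick 3: 85 + 35 = 120
  USB stick 4: 80 + 35 = 115
  USB stick 5: 80 + 20 = 100
  USB stick 6: 75 = 75
  USB stick 7: 70 = 70
This matches the lower bound, so 7 is optimal.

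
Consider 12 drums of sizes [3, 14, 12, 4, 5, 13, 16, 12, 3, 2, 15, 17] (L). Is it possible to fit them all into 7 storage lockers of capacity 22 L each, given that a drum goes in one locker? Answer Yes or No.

A valid assignment using 7 storage lockers:
  locker 1: 17 + 5 = 22
  locker 2: 16 + 4 + 2 = 22
  locker 3: 15 + 3 + 3 = 21
  locker 4: 14 = 14
  locker 5: 13 = 13
  locker 6: 12 = 12
  locker 7: 12 = 12
Every load is within 22 L, so 7 storage lockers suffice.

Yes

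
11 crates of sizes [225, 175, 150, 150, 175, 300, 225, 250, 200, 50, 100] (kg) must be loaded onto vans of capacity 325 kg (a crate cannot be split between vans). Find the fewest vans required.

7

Total = 300 + 250 + 225 + 225 + 200 + 175 + 175 + 150 + 150 + 100 + 50 = 2000 kg.
Lower bound: ⌈2000/325⌉ = 7 vans.
A packing using 7 vans:
  van 1: 300 = 300
  van 2: 250 + 50 = 300
  van 3: 225 + 100 = 325
  van 4: 225 = 225
  van 5: 200 = 200
  van 6: 175 + 150 = 325
  van 7: 175 + 150 = 325
This matches the lower bound, so 7 is optimal.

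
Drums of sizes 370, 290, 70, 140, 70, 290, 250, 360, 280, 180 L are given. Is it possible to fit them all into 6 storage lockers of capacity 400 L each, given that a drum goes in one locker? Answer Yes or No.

No

Total = 2300 L; ⌈2300/400⌉ = 6.
The bound of 6 does not rule out 6, but exhaustive search shows no assignment into 6 storage lockers of capacity 400 L exists — the minimum is 7.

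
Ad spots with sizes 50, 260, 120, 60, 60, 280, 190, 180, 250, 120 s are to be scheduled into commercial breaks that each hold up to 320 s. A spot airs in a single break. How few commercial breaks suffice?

6

Total = 280 + 260 + 250 + 190 + 180 + 120 + 120 + 60 + 60 + 50 = 1570 s.
Lower bound: ⌈1570/320⌉ = 5 commercial breaks.
A packing using 6 commercial breaks:
  break 1: 280 = 280
  break 2: 260 + 60 = 320
  break 3: 250 + 60 = 310
  break 4: 190 + 120 = 310
  break 5: 180 + 120 = 300
  break 6: 50 = 50
No arrangement into 5 commercial breaks stays within capacity, so 6 is optimal.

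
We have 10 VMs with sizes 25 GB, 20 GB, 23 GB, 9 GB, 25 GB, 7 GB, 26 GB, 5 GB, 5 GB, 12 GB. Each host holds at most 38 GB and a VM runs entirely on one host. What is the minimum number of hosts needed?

Total = 26 + 25 + 25 + 23 + 20 + 12 + 9 + 7 + 5 + 5 = 157 GB.
Lower bound: ⌈157/38⌉ = 5 hosts.
A packing using 5 hosts:
  host 1: 26 + 12 = 38
  host 2: 25 + 9 = 34
  host 3: 25 + 7 + 5 = 37
  host 4: 23 + 5 = 28
  host 5: 20 = 20
This matches the lower bound, so 5 is optimal.

5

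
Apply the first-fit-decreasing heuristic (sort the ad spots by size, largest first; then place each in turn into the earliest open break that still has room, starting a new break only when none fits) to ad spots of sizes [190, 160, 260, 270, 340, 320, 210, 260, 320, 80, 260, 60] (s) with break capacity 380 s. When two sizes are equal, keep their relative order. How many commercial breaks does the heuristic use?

9

Sorted descending: 340, 320, 320, 270, 260, 260, 260, 210, 190, 160, 80, 60.
  340 → break 1 (new)  [load 340/380]
  320 → break 2 (new)  [load 320/380]
  320 → break 3 (new)  [load 320/380]
  270 → break 4 (new)  [load 270/380]
  260 → break 5 (new)  [load 260/380]
  260 → break 6 (new)  [load 260/380]
  260 → break 7 (new)  [load 260/380]
  210 → break 8 (new)  [load 210/380]
  190 → break 9 (new)  [load 190/380]
  160 → break 8  [load 370/380]
  80 → break 4  [load 350/380]
  60 → break 2  [load 380/380]
9 commercial breaks opened.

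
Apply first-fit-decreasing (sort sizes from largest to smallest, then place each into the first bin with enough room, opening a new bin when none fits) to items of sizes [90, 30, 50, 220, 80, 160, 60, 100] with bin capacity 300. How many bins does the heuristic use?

3

Sorted descending: 220, 160, 100, 90, 80, 60, 50, 30.
  220 → bin 1 (new)  [load 220/300]
  160 → bin 2 (new)  [load 160/300]
  100 → bin 2  [load 260/300]
  90 → bin 3 (new)  [load 90/300]
  80 → bin 1  [load 300/300]
  60 → bin 3  [load 150/300]
  50 → bin 3  [load 200/300]
  30 → bin 2  [load 290/300]
3 bins opened.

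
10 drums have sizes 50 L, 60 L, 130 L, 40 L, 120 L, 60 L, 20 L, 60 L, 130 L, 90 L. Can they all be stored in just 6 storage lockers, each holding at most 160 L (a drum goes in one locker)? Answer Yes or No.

Yes

A valid assignment using 6 storage lockers:
  locker 1: 130 + 20 = 150
  locker 2: 130 = 130
  locker 3: 120 + 40 = 160
  locker 4: 90 + 60 = 150
  locker 5: 60 + 60 = 120
  locker 6: 50 = 50
Every load is within 160 L, so 6 storage lockers suffice.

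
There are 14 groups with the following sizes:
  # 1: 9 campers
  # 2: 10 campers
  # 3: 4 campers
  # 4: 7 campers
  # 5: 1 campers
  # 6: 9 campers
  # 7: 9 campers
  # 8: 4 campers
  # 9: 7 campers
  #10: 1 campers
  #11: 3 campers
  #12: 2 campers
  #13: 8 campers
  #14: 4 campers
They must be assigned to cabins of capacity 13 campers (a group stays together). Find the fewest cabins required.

Total = 10 + 9 + 9 + 9 + 8 + 7 + 7 + 4 + 4 + 4 + 3 + 2 + 1 + 1 = 78 campers.
Lower bound: ⌈78/13⌉ = 6 cabins.
Also, 7 groups each exceed 13/2 campers, and no two of those can share a cabin, so at least 7 cabins are needed.
A packing using 7 cabins:
  cabin 1: 10 + 3 = 13
  cabin 2: 9 + 4 = 13
  cabin 3: 9 + 4 = 13
  cabin 4: 9 + 4 = 13
  cabin 5: 8 + 2 + 1 + 1 = 12
  cabin 6: 7 = 7
  cabin 7: 7 = 7
This matches the lower bound, so 7 is optimal.

7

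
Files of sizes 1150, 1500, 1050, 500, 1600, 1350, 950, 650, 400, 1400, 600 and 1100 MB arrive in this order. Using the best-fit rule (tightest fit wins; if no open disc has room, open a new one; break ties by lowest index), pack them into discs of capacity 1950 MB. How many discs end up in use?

8

  1150 → disc 1 (new)  [load 1150/1950]
  1500 → disc 2 (new)  [load 1500/1950]
  1050 → disc 3 (new)  [load 1050/1950]
  500 → disc 1  [load 1650/1950]
  1600 → disc 4 (new)  [load 1600/1950]
  1350 → disc 5 (new)  [load 1350/1950]
  950 → disc 6 (new)  [load 950/1950]
  650 → disc 3  [load 1700/1950]
  400 → disc 2  [load 1900/1950]
  1400 → disc 7 (new)  [load 1400/1950]
  600 → disc 5  [load 1950/1950]
  1100 → disc 8 (new)  [load 1100/1950]
8 discs opened.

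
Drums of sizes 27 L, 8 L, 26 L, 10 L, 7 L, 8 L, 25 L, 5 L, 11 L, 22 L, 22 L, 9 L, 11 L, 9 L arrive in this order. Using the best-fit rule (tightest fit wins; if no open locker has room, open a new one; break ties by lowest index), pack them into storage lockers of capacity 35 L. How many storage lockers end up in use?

  27 → locker 1 (new)  [load 27/35]
  8 → locker 1  [load 35/35]
  26 → locker 2 (new)  [load 26/35]
  10 → locker 3 (new)  [load 10/35]
  7 → locker 2  [load 33/35]
  8 → locker 3  [load 18/35]
  25 → locker 4 (new)  [load 25/35]
  5 → locker 4  [load 30/35]
  11 → locker 3  [load 29/35]
  22 → locker 5 (new)  [load 22/35]
  22 → locker 6 (new)  [load 22/35]
  9 → locker 5  [load 31/35]
  11 → locker 6  [load 33/35]
  9 → locker 7 (new)  [load 9/35]
7 storage lockers opened.

7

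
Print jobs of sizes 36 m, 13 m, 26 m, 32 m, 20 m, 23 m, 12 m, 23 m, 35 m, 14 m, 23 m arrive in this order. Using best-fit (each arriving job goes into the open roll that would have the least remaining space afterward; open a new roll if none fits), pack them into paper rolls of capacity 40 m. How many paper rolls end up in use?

  36 → roll 1 (new)  [load 36/40]
  13 → roll 2 (new)  [load 13/40]
  26 → roll 2  [load 39/40]
  32 → roll 3 (new)  [load 32/40]
  20 → roll 4 (new)  [load 20/40]
  23 → roll 5 (new)  [load 23/40]
  12 → roll 5  [load 35/40]
  23 → roll 6 (new)  [load 23/40]
  35 → roll 7 (new)  [load 35/40]
  14 → roll 6  [load 37/40]
  23 → roll 8 (new)  [load 23/40]
8 paper rolls opened.

8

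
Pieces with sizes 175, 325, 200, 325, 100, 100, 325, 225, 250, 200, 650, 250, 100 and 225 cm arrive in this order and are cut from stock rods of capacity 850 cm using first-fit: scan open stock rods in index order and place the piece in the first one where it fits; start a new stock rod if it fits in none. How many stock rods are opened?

5

  175 → stock rod 1 (new)  [load 175/850]
  325 → stock rod 1  [load 500/850]
  200 → stock rod 1  [load 700/850]
  325 → stock rod 2 (new)  [load 325/850]
  100 → stock rod 1  [load 800/850]
  100 → stock rod 2  [load 425/850]
  325 → stock rod 2  [load 750/850]
  225 → stock rod 3 (new)  [load 225/850]
  250 → stock rod 3  [load 475/850]
  200 → stock rod 3  [load 675/850]
  650 → stock rod 4 (new)  [load 650/850]
  250 → stock rod 5 (new)  [load 250/850]
  100 → stock rod 2  [load 850/850]
  225 → stock rod 5  [load 475/850]
5 stock rods opened.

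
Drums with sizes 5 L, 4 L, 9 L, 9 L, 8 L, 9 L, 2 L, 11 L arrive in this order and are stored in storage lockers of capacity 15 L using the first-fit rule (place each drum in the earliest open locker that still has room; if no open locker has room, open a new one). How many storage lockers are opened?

6

  5 → locker 1 (new)  [load 5/15]
  4 → locker 1  [load 9/15]
  9 → locker 2 (new)  [load 9/15]
  9 → locker 3 (new)  [load 9/15]
  8 → locker 4 (new)  [load 8/15]
  9 → locker 5 (new)  [load 9/15]
  2 → locker 1  [load 11/15]
  11 → locker 6 (new)  [load 11/15]
6 storage lockers opened.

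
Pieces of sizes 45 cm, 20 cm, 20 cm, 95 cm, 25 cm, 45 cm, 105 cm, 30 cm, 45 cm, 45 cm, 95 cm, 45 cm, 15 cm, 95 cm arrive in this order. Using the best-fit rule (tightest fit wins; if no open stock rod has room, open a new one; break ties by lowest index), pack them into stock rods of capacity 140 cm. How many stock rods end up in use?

6

  45 → stock rod 1 (new)  [load 45/140]
  20 → stock rod 1  [load 65/140]
  20 → stock rod 1  [load 85/140]
  95 → stock rod 2 (new)  [load 95/140]
  25 → stock rod 2  [load 120/140]
  45 → stock rod 1  [load 130/140]
  105 → stock rod 3 (new)  [load 105/140]
  30 → stock rod 3  [load 135/140]
  45 → stock rod 4 (new)  [load 45/140]
  45 → stock rod 4  [load 90/140]
  95 → stock rod 5 (new)  [load 95/140]
  45 → stock rod 5  [load 140/140]
  15 → stock rod 2  [load 135/140]
  95 → stock rod 6 (new)  [load 95/140]
6 stock rods opened.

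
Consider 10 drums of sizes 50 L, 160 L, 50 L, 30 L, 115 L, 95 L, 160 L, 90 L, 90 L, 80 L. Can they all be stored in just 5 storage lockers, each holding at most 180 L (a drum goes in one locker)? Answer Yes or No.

No

Total = 920 L; ⌈920/180⌉ = 6.
At least 6 storage lockers are required, but only 5 are allowed.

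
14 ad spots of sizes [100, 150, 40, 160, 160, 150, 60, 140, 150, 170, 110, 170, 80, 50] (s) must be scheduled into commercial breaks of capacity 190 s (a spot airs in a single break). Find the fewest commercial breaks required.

Total = 170 + 170 + 160 + 160 + 150 + 150 + 150 + 140 + 110 + 100 + 80 + 60 + 50 + 40 = 1690 s.
Lower bound: ⌈1690/190⌉ = 9 commercial breaks.
Also, 10 ad spots each exceed 95 s, and no two of those can share a break, so at least 10 commercial breaks are needed.
A packing using 10 commercial breaks:
  break 1: 170 = 170
  break 2: 170 = 170
  break 3: 160 = 160
  break 4: 160 = 160
  break 5: 150 + 40 = 190
  break 6: 150 = 150
  break 7: 150 = 150
  break 8: 140 + 50 = 190
  break 9: 110 + 80 = 190
  break 10: 100 + 60 = 160
This matches the lower bound, so 10 is optimal.

10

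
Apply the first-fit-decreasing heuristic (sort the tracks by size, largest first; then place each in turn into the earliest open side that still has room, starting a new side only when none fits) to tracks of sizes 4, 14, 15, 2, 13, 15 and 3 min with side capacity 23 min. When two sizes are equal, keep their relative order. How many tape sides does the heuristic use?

Sorted descending: 15, 15, 14, 13, 4, 3, 2.
  15 → side 1 (new)  [load 15/23]
  15 → side 2 (new)  [load 15/23]
  14 → side 3 (new)  [load 14/23]
  13 → side 4 (new)  [load 13/23]
  4 → side 1  [load 19/23]
  3 → side 1  [load 22/23]
  2 → side 2  [load 17/23]
4 tape sides opened.

4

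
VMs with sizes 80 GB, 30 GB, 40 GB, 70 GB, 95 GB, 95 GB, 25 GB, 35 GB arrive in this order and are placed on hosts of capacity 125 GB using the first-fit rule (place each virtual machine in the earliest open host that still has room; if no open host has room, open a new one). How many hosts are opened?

  80 → host 1 (new)  [load 80/125]
  30 → host 1  [load 110/125]
  40 → host 2 (new)  [load 40/125]
  70 → host 2  [load 110/125]
  95 → host 3 (new)  [load 95/125]
  95 → host 4 (new)  [load 95/125]
  25 → host 3  [load 120/125]
  35 → host 5 (new)  [load 35/125]
5 hosts opened.

5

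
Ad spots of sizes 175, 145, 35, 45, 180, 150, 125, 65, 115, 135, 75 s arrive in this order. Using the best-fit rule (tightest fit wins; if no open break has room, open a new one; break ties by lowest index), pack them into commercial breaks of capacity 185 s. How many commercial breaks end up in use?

  175 → break 1 (new)  [load 175/185]
  145 → break 2 (new)  [load 145/185]
  35 → break 2  [load 180/185]
  45 → break 3 (new)  [load 45/185]
  180 → break 4 (new)  [load 180/185]
  150 → break 5 (new)  [load 150/185]
  125 → break 3  [load 170/185]
  65 → break 6 (new)  [load 65/185]
  115 → break 6  [load 180/185]
  135 → break 7 (new)  [load 135/185]
  75 → break 8 (new)  [load 75/185]
8 commercial breaks opened.

8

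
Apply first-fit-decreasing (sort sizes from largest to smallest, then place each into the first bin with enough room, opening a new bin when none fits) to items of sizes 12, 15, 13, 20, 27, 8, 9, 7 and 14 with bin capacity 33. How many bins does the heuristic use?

Sorted descending: 27, 20, 15, 14, 13, 12, 9, 8, 7.
  27 → bin 1 (new)  [load 27/33]
  20 → bin 2 (new)  [load 20/33]
  15 → bin 3 (new)  [load 15/33]
  14 → bin 3  [load 29/33]
  13 → bin 2  [load 33/33]
  12 → bin 4 (new)  [load 12/33]
  9 → bin 4  [load 21/33]
  8 → bin 4  [load 29/33]
  7 → bin 5 (new)  [load 7/33]
5 bins opened.

5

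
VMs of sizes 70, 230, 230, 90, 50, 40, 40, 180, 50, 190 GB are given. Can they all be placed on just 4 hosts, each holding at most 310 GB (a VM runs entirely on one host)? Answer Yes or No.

Yes

A valid assignment using 4 hosts:
  host 1: 230 + 70 = 300
  host 2: 230 + 50 = 280
  host 3: 190 + 90 = 280
  host 4: 180 + 50 + 40 + 40 = 310
Every load is within 310 GB, so 4 hosts suffice.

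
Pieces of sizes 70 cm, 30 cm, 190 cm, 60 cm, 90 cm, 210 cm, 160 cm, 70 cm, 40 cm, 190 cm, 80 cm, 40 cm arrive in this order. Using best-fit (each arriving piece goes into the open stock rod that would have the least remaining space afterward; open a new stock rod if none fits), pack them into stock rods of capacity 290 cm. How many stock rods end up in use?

5

  70 → stock rod 1 (new)  [load 70/290]
  30 → stock rod 1  [load 100/290]
  190 → stock rod 1  [load 290/290]
  60 → stock rod 2 (new)  [load 60/290]
  90 → stock rod 2  [load 150/290]
  210 → stock rod 3 (new)  [load 210/290]
  160 → stock rod 4 (new)  [load 160/290]
  70 → stock rod 3  [load 280/290]
  40 → stock rod 4  [load 200/290]
  190 → stock rod 5 (new)  [load 190/290]
  80 → stock rod 4  [load 280/290]
  40 → stock rod 5  [load 230/290]
5 stock rods opened.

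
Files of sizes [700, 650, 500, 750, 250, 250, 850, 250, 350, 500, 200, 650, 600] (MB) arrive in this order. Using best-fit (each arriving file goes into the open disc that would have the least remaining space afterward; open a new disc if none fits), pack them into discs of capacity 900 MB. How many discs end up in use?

9

  700 → disc 1 (new)  [load 700/900]
  650 → disc 2 (new)  [load 650/900]
  500 → disc 3 (new)  [load 500/900]
  750 → disc 4 (new)  [load 750/900]
  250 → disc 2  [load 900/900]
  250 → disc 3  [load 750/900]
  850 → disc 5 (new)  [load 850/900]
  250 → disc 6 (new)  [load 250/900]
  350 → disc 6  [load 600/900]
  500 → disc 7 (new)  [load 500/900]
  200 → disc 1  [load 900/900]
  650 → disc 8 (new)  [load 650/900]
  600 → disc 9 (new)  [load 600/900]
9 discs opened.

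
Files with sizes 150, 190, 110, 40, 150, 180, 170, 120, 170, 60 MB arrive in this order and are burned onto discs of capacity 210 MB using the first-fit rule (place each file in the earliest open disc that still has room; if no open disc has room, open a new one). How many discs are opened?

8

  150 → disc 1 (new)  [load 150/210]
  190 → disc 2 (new)  [load 190/210]
  110 → disc 3 (new)  [load 110/210]
  40 → disc 1  [load 190/210]
  150 → disc 4 (new)  [load 150/210]
  180 → disc 5 (new)  [load 180/210]
  170 → disc 6 (new)  [load 170/210]
  120 → disc 7 (new)  [load 120/210]
  170 → disc 8 (new)  [load 170/210]
  60 → disc 3  [load 170/210]
8 discs opened.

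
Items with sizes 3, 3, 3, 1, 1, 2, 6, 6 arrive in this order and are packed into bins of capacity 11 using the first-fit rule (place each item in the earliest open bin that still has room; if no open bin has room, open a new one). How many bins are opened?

3

  3 → bin 1 (new)  [load 3/11]
  3 → bin 1  [load 6/11]
  3 → bin 1  [load 9/11]
  1 → bin 1  [load 10/11]
  1 → bin 1  [load 11/11]
  2 → bin 2 (new)  [load 2/11]
  6 → bin 2  [load 8/11]
  6 → bin 3 (new)  [load 6/11]
3 bins opened.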